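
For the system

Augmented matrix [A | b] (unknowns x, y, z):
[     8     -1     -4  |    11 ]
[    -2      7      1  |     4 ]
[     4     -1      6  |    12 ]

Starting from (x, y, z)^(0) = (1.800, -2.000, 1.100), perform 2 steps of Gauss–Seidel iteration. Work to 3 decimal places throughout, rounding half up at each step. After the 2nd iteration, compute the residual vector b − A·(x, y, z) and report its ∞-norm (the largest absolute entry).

0.704

Iteration 1:
  x = (11 - (-1)·-2.000 - (-4)·1.100) / (8) = 1.675
  y = (4 - (-2)·1.675 - (1)·1.100) / (7) = 0.893
  z = (12 - (4)·1.675 - (-1)·0.893) / (6) = 1.032
Iteration 2:
  x = (11 - (-1)·0.893 - (-4)·1.032) / (8) = 2.003
  y = (4 - (-2)·2.003 - (1)·1.032) / (7) = 0.996
  z = (12 - (4)·2.003 - (-1)·0.996) / (6) = 0.831
Residual b − A·x = (-0.704, 0.203, -0.002); ∞-norm = 0.704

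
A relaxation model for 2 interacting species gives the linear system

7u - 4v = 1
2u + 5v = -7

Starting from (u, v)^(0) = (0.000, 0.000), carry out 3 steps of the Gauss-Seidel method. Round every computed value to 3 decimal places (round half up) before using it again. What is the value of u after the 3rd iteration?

Iteration 1:
  u = (1 - (-4)·0.000) / (7) = 0.143
  v = (-7 - (2)·0.143) / (5) = -1.457
Iteration 2:
  u = (1 - (-4)·-1.457) / (7) = -0.690
  v = (-7 - (2)·-0.690) / (5) = -1.124
Iteration 3:
  u = (1 - (-4)·-1.124) / (7) = -0.499
  v = (-7 - (2)·-0.499) / (5) = -1.200

-0.499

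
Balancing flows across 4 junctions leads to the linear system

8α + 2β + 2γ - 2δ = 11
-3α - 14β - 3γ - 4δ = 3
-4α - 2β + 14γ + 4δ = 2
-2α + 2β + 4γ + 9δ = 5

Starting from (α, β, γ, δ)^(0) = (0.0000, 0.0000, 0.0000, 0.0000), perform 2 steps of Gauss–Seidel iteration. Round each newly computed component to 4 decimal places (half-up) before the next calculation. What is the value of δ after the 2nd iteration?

Iteration 1:
  α = (11 - (2)·0.0000 - (2)·0.0000 - (-2)·0.0000) / (8) = 1.3750
  β = (3 - (-3)·1.3750 - (-3)·0.0000 - (-4)·0.0000) / (-14) = -0.5089
  γ = (2 - (-4)·1.3750 - (-2)·-0.5089 - (4)·0.0000) / (14) = 0.4630
  δ = (5 - (-2)·1.3750 - (2)·-0.5089 - (4)·0.4630) / (9) = 0.7684
Iteration 2:
  α = (11 - (2)·-0.5089 - (2)·0.4630 - (-2)·0.7684) / (8) = 1.5786
  β = (3 - (-3)·1.5786 - (-3)·0.4630 - (-4)·0.7684) / (-14) = -0.8713
  γ = (2 - (-4)·1.5786 - (-2)·-0.8713 - (4)·0.7684) / (14) = 0.2499
  δ = (5 - (-2)·1.5786 - (2)·-0.8713 - (4)·0.2499) / (9) = 0.9889

0.9889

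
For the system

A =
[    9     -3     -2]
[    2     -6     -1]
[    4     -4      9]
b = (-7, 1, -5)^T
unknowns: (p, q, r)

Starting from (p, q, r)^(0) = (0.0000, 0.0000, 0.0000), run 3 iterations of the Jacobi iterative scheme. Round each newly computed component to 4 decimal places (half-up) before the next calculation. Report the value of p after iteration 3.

-0.9520

Iteration 1:
  p = (-7 - (-3)·0.0000 - (-2)·0.0000) / (9) = -0.7778
  q = (1 - (2)·0.0000 - (-1)·0.0000) / (-6) = -0.1667
  r = (-5 - (4)·0.0000 - (-4)·0.0000) / (9) = -0.5556
Iteration 2:
  p = (-7 - (-3)·-0.1667 - (-2)·-0.5556) / (9) = -0.9568
  q = (1 - (2)·-0.7778 - (-1)·-0.5556) / (-6) = -0.3333
  r = (-5 - (4)·-0.7778 - (-4)·-0.1667) / (9) = -0.2840
Iteration 3:
  p = (-7 - (-3)·-0.3333 - (-2)·-0.2840) / (9) = -0.9520
  q = (1 - (2)·-0.9568 - (-1)·-0.2840) / (-6) = -0.4383
  r = (-5 - (4)·-0.9568 - (-4)·-0.3333) / (9) = -0.2784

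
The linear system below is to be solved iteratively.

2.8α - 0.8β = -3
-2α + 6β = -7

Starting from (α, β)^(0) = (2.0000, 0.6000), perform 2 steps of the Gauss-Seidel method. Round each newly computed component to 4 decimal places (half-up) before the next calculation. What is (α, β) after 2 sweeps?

(-1.4905, -1.6635)

Iteration 1:
  α = (-3 - (-0.8)·0.6000) / (2.8) = -0.9000
  β = (-7 - (-2)·-0.9000) / (6) = -1.4667
Iteration 2:
  α = (-3 - (-0.8)·-1.4667) / (2.8) = -1.4905
  β = (-7 - (-2)·-1.4905) / (6) = -1.6635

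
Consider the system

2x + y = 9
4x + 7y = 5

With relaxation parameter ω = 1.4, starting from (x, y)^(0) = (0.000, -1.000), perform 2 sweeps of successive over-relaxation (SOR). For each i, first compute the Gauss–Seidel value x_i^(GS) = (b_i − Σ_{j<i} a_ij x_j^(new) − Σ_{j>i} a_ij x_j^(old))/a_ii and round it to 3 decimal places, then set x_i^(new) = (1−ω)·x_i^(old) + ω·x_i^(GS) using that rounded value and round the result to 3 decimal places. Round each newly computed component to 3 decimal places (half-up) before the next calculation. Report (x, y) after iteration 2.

(6.440, -2.472)

Iteration 1:
  x: GS value = (9 - (1)·-1.000) / (2) = 5.000;  x ← (1−ω)·0.000 + ω·5.000 = 7.000
  y: GS value = (5 - (4)·7.000) / (7) = -3.286;  y ← (1−ω)·-1.000 + ω·-3.286 = -4.200
Iteration 2:
  x: GS value = (9 - (1)·-4.200) / (2) = 6.600;  x ← (1−ω)·7.000 + ω·6.600 = 6.440
  y: GS value = (5 - (4)·6.440) / (7) = -2.966;  y ← (1−ω)·-4.200 + ω·-2.966 = -2.472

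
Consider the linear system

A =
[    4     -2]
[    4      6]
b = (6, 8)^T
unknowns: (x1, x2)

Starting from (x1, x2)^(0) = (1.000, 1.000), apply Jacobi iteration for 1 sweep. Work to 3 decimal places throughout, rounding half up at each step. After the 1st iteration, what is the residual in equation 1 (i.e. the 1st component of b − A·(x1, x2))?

-0.666

Iteration 1:
  x1 = (6 - (-2)·1.000) / (4) = 2.000
  x2 = (8 - (4)·1.000) / (6) = 0.667
Residual b − A·x = (-0.666, -4.002)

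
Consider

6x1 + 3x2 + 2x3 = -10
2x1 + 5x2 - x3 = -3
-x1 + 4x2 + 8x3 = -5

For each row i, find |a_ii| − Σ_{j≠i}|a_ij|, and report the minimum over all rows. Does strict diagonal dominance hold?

row 1: |6| − (3+2) = 1
row 2: |5| − (2+1) = 2
row 3: |8| − (1+4) = 3
minimum over rows = 1 → strictly diagonally dominant (convergence guaranteed)

1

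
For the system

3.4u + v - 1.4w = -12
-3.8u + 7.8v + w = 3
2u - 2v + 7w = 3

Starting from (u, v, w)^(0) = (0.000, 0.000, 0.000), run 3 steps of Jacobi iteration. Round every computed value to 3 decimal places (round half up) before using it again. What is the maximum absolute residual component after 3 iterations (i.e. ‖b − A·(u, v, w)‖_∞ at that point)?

Iteration 1:
  u = (-12 - (1)·0.000 - (-1.4)·0.000) / (3.4) = -3.529
  v = (3 - (-3.8)·0.000 - (1)·0.000) / (7.8) = 0.385
  w = (3 - (2)·0.000 - (-2)·0.000) / (7) = 0.429
Iteration 2:
  u = (-12 - (1)·0.385 - (-1.4)·0.429) / (3.4) = -3.466
  v = (3 - (-3.8)·-3.529 - (1)·0.429) / (7.8) = -1.390
  w = (3 - (2)·-3.529 - (-2)·0.385) / (7) = 1.547
Iteration 3:
  u = (-12 - (1)·-1.390 - (-1.4)·1.547) / (3.4) = -2.484
  v = (3 - (-3.8)·-3.466 - (1)·1.547) / (7.8) = -1.502
  w = (3 - (2)·-3.466 - (-2)·-1.390) / (7) = 1.022
Residual b − A·x = (-0.622, 4.254, -2.190); ∞-norm = 4.254

4.254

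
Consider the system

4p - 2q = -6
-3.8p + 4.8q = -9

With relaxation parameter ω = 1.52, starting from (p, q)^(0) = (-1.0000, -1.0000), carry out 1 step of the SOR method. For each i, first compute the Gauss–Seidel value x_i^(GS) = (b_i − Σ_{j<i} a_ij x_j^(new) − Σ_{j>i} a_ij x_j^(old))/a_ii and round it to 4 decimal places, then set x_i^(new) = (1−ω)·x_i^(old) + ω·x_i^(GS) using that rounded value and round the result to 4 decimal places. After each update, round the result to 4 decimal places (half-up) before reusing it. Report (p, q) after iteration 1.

Iteration 1:
  p: GS value = (-6 - (-2)·-1.0000) / (4) = -2.0000;  p ← (1−ω)·-1.0000 + ω·-2.0000 = -2.5200
  q: GS value = (-9 - (-3.8)·-2.5200) / (4.8) = -3.8700;  q ← (1−ω)·-1.0000 + ω·-3.8700 = -5.3624

(-2.5200, -5.3624)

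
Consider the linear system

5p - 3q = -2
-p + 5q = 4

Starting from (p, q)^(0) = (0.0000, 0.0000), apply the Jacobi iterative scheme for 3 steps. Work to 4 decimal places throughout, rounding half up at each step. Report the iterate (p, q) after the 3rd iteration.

(0.0320, 0.8160)

Iteration 1:
  p = (-2 - (-3)·0.0000) / (5) = -0.4000
  q = (4 - (-1)·0.0000) / (5) = 0.8000
Iteration 2:
  p = (-2 - (-3)·0.8000) / (5) = 0.0800
  q = (4 - (-1)·-0.4000) / (5) = 0.7200
Iteration 3:
  p = (-2 - (-3)·0.7200) / (5) = 0.0320
  q = (4 - (-1)·0.0800) / (5) = 0.8160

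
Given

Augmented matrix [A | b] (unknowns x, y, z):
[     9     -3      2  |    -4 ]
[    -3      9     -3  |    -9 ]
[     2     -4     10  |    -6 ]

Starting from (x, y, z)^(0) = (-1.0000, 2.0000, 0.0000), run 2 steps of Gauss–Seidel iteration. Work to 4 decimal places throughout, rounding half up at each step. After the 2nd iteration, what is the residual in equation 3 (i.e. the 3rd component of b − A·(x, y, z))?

Iteration 1:
  x = (-4 - (-3)·2.0000 - (2)·0.0000) / (9) = 0.2222
  y = (-9 - (-3)·0.2222 - (-3)·0.0000) / (9) = -0.9259
  z = (-6 - (2)·0.2222 - (-4)·-0.9259) / (10) = -1.0148
Iteration 2:
  x = (-4 - (-3)·-0.9259 - (2)·-1.0148) / (9) = -0.5276
  y = (-9 - (-3)·-0.5276 - (-3)·-1.0148) / (9) = -1.5141
  z = (-6 - (2)·-0.5276 - (-4)·-1.5141) / (10) = -1.1001
Residual b − A·x = (-1.5937, -0.2562, -0.0002)

-0.0002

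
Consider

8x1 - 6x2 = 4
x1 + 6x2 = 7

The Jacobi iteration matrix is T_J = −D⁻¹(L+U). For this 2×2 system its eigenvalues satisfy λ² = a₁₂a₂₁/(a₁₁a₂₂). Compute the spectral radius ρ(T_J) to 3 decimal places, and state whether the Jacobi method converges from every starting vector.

a₁₂a₂₁/(a₁₁a₂₂) = (-6)·(1) / ((8)·(6)) = -0.125000
ρ = √|-0.125000| = √0.125000 = 0.354
ρ < 1, so Jacobi converges

0.354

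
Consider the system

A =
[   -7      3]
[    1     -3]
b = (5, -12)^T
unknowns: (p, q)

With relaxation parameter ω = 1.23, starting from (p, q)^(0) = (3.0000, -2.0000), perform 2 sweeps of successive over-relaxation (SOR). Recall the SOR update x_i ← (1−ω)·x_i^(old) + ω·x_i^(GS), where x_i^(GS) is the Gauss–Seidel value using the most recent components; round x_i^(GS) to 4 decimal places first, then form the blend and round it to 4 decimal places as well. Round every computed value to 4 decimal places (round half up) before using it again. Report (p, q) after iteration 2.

(1.9938, 4.7474)

Iteration 1:
  p: GS value = (5 - (3)·-2.0000) / (-7) = -1.5714;  p ← (1−ω)·3.0000 + ω·-1.5714 = -2.6228
  q: GS value = (-12 - (1)·-2.6228) / (-3) = 3.1257;  q ← (1−ω)·-2.0000 + ω·3.1257 = 4.3046
Iteration 2:
  p: GS value = (5 - (3)·4.3046) / (-7) = 1.1305;  p ← (1−ω)·-2.6228 + ω·1.1305 = 1.9938
  q: GS value = (-12 - (1)·1.9938) / (-3) = 4.6646;  q ← (1−ω)·4.3046 + ω·4.6646 = 4.7474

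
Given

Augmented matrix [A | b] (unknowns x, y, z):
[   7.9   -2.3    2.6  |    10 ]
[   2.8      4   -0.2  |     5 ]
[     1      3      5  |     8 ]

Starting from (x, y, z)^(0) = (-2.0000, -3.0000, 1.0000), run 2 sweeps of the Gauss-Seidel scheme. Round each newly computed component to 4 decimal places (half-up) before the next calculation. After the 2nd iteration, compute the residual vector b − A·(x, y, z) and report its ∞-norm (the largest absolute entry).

2.8553

Iteration 1:
  x = (10 - (-2.3)·-3.0000 - (2.6)·1.0000) / (7.9) = 0.0633
  y = (5 - (2.8)·0.0633 - (-0.2)·1.0000) / (4) = 1.2557
  z = (8 - (1)·0.0633 - (3)·1.2557) / (5) = 0.8339
Iteration 2:
  x = (10 - (-2.3)·1.2557 - (2.6)·0.8339) / (7.9) = 1.3570
  y = (5 - (2.8)·1.3570 - (-0.2)·0.8339) / (4) = 0.3418
  z = (8 - (1)·1.3570 - (3)·0.3418) / (5) = 1.1235
Residual b − A·x = (-2.8553, 0.0579, 0.0001); ∞-norm = 2.8553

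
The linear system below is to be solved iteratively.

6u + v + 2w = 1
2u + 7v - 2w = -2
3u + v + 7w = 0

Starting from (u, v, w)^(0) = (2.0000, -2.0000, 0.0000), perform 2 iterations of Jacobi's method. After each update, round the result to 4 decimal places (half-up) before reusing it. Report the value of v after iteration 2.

-0.5918

Iteration 1:
  u = (1 - (1)·-2.0000 - (2)·0.0000) / (6) = 0.5000
  v = (-2 - (2)·2.0000 - (-2)·0.0000) / (7) = -0.8571
  w = (0 - (3)·2.0000 - (1)·-2.0000) / (7) = -0.5714
Iteration 2:
  u = (1 - (1)·-0.8571 - (2)·-0.5714) / (6) = 0.5000
  v = (-2 - (2)·0.5000 - (-2)·-0.5714) / (7) = -0.5918
  w = (0 - (3)·0.5000 - (1)·-0.8571) / (7) = -0.0918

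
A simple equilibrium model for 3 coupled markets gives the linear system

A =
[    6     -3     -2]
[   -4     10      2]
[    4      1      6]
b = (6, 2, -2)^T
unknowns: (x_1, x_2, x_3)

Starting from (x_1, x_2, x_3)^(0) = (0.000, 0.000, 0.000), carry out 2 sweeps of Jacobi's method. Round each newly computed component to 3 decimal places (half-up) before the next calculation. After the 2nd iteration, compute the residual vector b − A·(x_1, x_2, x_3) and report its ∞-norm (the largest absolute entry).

1.352

Iteration 1:
  x_1 = (6 - (-3)·0.000 - (-2)·0.000) / (6) = 1.000
  x_2 = (2 - (-4)·0.000 - (2)·0.000) / (10) = 0.200
  x_3 = (-2 - (4)·0.000 - (1)·0.000) / (6) = -0.333
Iteration 2:
  x_1 = (6 - (-3)·0.200 - (-2)·-0.333) / (6) = 0.989
  x_2 = (2 - (-4)·1.000 - (2)·-0.333) / (10) = 0.667
  x_3 = (-2 - (4)·1.000 - (1)·0.200) / (6) = -1.033
Residual b − A·x = (0.001, 1.352, -0.425); ∞-norm = 1.352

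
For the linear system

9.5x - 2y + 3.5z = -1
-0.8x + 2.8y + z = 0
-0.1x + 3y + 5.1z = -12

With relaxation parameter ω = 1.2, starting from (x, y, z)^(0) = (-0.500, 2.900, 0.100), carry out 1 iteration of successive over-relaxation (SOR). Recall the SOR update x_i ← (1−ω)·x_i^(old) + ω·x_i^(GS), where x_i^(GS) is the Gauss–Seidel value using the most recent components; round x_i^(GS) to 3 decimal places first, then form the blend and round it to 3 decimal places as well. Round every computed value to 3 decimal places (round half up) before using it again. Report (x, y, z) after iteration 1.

(0.662, -0.396, -2.548)

Iteration 1:
  x: GS value = (-1 - (-2)·2.900 - (3.5)·0.100) / (9.5) = 0.468;  x ← (1−ω)·-0.500 + ω·0.468 = 0.662
  y: GS value = (0 - (-0.8)·0.662 - (1)·0.100) / (2.8) = 0.153;  y ← (1−ω)·2.900 + ω·0.153 = -0.396
  z: GS value = (-12 - (-0.1)·0.662 - (3)·-0.396) / (5.1) = -2.107;  z ← (1−ω)·0.100 + ω·-2.107 = -2.548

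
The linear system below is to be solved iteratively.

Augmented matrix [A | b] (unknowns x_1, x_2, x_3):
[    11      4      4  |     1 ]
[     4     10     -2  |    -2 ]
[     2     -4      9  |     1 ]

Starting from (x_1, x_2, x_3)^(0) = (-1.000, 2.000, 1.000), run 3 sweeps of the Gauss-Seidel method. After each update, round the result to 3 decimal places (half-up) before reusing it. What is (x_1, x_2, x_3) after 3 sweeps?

Iteration 1:
  x_1 = (1 - (4)·2.000 - (4)·1.000) / (11) = -1.000
  x_2 = (-2 - (4)·-1.000 - (-2)·1.000) / (10) = 0.400
  x_3 = (1 - (2)·-1.000 - (-4)·0.400) / (9) = 0.511
Iteration 2:
  x_1 = (1 - (4)·0.400 - (4)·0.511) / (11) = -0.240
  x_2 = (-2 - (4)·-0.240 - (-2)·0.511) / (10) = -0.002
  x_3 = (1 - (2)·-0.240 - (-4)·-0.002) / (9) = 0.164
Iteration 3:
  x_1 = (1 - (4)·-0.002 - (4)·0.164) / (11) = 0.032
  x_2 = (-2 - (4)·0.032 - (-2)·0.164) / (10) = -0.180
  x_3 = (1 - (2)·0.032 - (-4)·-0.180) / (9) = 0.024

(0.032, -0.180, 0.024)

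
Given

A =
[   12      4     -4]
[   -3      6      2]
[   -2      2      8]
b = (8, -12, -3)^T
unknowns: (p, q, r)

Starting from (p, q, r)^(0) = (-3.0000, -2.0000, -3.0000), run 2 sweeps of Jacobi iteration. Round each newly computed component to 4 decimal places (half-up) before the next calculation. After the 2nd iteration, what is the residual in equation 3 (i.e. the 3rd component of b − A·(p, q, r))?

Iteration 1:
  p = (8 - (4)·-2.0000 - (-4)·-3.0000) / (12) = 0.3333
  q = (-12 - (-3)·-3.0000 - (2)·-3.0000) / (6) = -2.5000
  r = (-3 - (-2)·-3.0000 - (2)·-2.0000) / (8) = -0.6250
Iteration 2:
  p = (8 - (4)·-2.5000 - (-4)·-0.6250) / (12) = 1.2917
  q = (-12 - (-3)·0.3333 - (2)·-0.6250) / (6) = -1.6250
  r = (-3 - (-2)·0.3333 - (2)·-2.5000) / (8) = 0.3333
Residual b − A·x = (0.3328, 0.9585, 0.1670)

0.1670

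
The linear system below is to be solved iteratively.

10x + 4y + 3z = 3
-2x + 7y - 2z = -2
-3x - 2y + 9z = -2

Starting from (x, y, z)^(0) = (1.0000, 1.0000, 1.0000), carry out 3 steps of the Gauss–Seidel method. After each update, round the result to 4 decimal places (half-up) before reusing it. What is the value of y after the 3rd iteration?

-0.1954

Iteration 1:
  x = (3 - (4)·1.0000 - (3)·1.0000) / (10) = -0.4000
  y = (-2 - (-2)·-0.4000 - (-2)·1.0000) / (7) = -0.1143
  z = (-2 - (-3)·-0.4000 - (-2)·-0.1143) / (9) = -0.3810
Iteration 2:
  x = (3 - (4)·-0.1143 - (3)·-0.3810) / (10) = 0.4600
  y = (-2 - (-2)·0.4600 - (-2)·-0.3810) / (7) = -0.2631
  z = (-2 - (-3)·0.4600 - (-2)·-0.2631) / (9) = -0.1274
Iteration 3:
  x = (3 - (4)·-0.2631 - (3)·-0.1274) / (10) = 0.4435
  y = (-2 - (-2)·0.4435 - (-2)·-0.1274) / (7) = -0.1954
  z = (-2 - (-3)·0.4435 - (-2)·-0.1954) / (9) = -0.1178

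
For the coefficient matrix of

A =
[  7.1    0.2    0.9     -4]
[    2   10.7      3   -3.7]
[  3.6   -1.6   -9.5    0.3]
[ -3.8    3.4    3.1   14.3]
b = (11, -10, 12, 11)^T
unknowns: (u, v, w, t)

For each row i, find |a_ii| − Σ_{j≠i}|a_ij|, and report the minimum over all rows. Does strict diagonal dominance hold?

2

row 1: |7.1| − (0.2+0.9+4) = 2
row 2: |10.7| − (2+3+3.7) = 2
row 3: |-9.5| − (3.6+1.6+0.3) = 4
row 4: |14.3| − (3.8+3.4+3.1) = 4
minimum over rows = 2 → strictly diagonally dominant (convergence guaranteed)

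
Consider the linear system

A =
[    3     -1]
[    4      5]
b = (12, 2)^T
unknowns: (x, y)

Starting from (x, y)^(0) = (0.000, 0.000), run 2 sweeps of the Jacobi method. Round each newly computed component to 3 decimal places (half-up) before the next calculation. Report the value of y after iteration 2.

-2.800

Iteration 1:
  x = (12 - (-1)·0.000) / (3) = 4.000
  y = (2 - (4)·0.000) / (5) = 0.400
Iteration 2:
  x = (12 - (-1)·0.400) / (3) = 4.133
  y = (2 - (4)·4.000) / (5) = -2.800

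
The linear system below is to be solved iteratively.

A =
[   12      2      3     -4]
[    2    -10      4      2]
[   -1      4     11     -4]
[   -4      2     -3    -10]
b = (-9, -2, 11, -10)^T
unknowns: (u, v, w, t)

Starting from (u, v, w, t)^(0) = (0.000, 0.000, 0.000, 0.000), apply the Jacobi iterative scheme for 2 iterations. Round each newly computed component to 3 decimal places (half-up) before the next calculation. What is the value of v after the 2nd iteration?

0.650

Iteration 1:
  u = (-9 - (2)·0.000 - (3)·0.000 - (-4)·0.000) / (12) = -0.750
  v = (-2 - (2)·0.000 - (4)·0.000 - (2)·0.000) / (-10) = 0.200
  w = (11 - (-1)·0.000 - (4)·0.000 - (-4)·0.000) / (11) = 1.000
  t = (-10 - (-4)·0.000 - (2)·0.000 - (-3)·0.000) / (-10) = 1.000
Iteration 2:
  u = (-9 - (2)·0.200 - (3)·1.000 - (-4)·1.000) / (12) = -0.700
  v = (-2 - (2)·-0.750 - (4)·1.000 - (2)·1.000) / (-10) = 0.650
  w = (11 - (-1)·-0.750 - (4)·0.200 - (-4)·1.000) / (11) = 1.223
  t = (-10 - (-4)·-0.750 - (2)·0.200 - (-3)·1.000) / (-10) = 1.040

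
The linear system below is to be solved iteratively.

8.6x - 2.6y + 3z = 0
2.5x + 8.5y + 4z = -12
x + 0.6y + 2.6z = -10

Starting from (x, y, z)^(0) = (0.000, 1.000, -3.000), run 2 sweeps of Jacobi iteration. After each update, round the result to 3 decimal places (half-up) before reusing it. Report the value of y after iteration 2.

Iteration 1:
  x = (0 - (-2.6)·1.000 - (3)·-3.000) / (8.6) = 1.349
  y = (-12 - (2.5)·0.000 - (4)·-3.000) / (8.5) = 0.000
  z = (-10 - (1)·0.000 - (0.6)·1.000) / (2.6) = -4.077
Iteration 2:
  x = (0 - (-2.6)·0.000 - (3)·-4.077) / (8.6) = 1.422
  y = (-12 - (2.5)·1.349 - (4)·-4.077) / (8.5) = 0.110
  z = (-10 - (1)·1.349 - (0.6)·0.000) / (2.6) = -4.365

0.110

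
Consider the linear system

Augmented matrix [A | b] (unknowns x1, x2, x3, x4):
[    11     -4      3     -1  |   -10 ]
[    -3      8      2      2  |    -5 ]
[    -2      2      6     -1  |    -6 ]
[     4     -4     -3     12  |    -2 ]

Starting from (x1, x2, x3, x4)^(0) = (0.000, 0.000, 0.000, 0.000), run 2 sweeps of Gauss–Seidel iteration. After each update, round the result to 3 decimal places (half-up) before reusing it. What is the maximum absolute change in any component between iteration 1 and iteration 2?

Iteration 1:
  x1 = (-10 - (-4)·0.000 - (3)·0.000 - (-1)·0.000) / (11) = -0.909
  x2 = (-5 - (-3)·-0.909 - (2)·0.000 - (2)·0.000) / (8) = -0.966
  x3 = (-6 - (-2)·-0.909 - (2)·-0.966 - (-1)·0.000) / (6) = -0.981
  x4 = (-2 - (4)·-0.909 - (-4)·-0.966 - (-3)·-0.981) / (12) = -0.431
Iteration 2:
  x1 = (-10 - (-4)·-0.966 - (3)·-0.981 - (-1)·-0.431) / (11) = -1.032
  x2 = (-5 - (-3)·-1.032 - (2)·-0.981 - (2)·-0.431) / (8) = -0.659
  x3 = (-6 - (-2)·-1.032 - (2)·-0.659 - (-1)·-0.431) / (6) = -1.196
  x4 = (-2 - (4)·-1.032 - (-4)·-0.659 - (-3)·-1.196) / (12) = -0.341
Change: (-0.123, 0.307, -0.215, 0.090) → max |·| = 0.307

0.307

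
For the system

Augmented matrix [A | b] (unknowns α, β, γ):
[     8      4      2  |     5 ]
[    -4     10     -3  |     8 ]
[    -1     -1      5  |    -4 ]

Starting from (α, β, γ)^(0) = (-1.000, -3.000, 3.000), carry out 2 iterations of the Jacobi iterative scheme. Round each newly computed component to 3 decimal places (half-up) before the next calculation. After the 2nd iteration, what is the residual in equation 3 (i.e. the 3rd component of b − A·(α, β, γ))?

Iteration 1:
  α = (5 - (4)·-3.000 - (2)·3.000) / (8) = 1.375
  β = (8 - (-4)·-1.000 - (-3)·3.000) / (10) = 1.300
  γ = (-4 - (-1)·-1.000 - (-1)·-3.000) / (5) = -1.600
Iteration 2:
  α = (5 - (4)·1.300 - (2)·-1.600) / (8) = 0.375
  β = (8 - (-4)·1.375 - (-3)·-1.600) / (10) = 0.870
  γ = (-4 - (-1)·1.375 - (-1)·1.300) / (5) = -0.265
Residual b − A·x = (-0.950, 0.005, -1.430)

-1.430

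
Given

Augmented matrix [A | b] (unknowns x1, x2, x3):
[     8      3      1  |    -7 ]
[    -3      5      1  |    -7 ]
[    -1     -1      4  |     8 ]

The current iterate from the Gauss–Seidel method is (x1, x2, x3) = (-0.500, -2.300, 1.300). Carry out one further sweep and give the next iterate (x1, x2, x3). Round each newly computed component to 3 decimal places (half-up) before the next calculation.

One sweep:
  x1 = (-7 - (3)·-2.300 - (1)·1.300) / (8) = -0.175
  x2 = (-7 - (-3)·-0.175 - (1)·1.300) / (5) = -1.765
  x3 = (8 - (-1)·-0.175 - (-1)·-1.765) / (4) = 1.515

(-0.175, -1.765, 1.515)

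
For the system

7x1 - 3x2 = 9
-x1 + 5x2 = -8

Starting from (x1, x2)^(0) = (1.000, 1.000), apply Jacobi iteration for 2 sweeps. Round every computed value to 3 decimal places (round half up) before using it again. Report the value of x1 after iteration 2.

Iteration 1:
  x1 = (9 - (-3)·1.000) / (7) = 1.714
  x2 = (-8 - (-1)·1.000) / (5) = -1.400
Iteration 2:
  x1 = (9 - (-3)·-1.400) / (7) = 0.686
  x2 = (-8 - (-1)·1.714) / (5) = -1.257

0.686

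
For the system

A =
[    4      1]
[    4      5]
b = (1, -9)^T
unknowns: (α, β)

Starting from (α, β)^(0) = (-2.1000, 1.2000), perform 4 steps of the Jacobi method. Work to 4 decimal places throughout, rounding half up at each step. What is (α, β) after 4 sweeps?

Iteration 1:
  α = (1 - (1)·1.2000) / (4) = -0.0500
  β = (-9 - (4)·-2.1000) / (5) = -0.1200
Iteration 2:
  α = (1 - (1)·-0.1200) / (4) = 0.2800
  β = (-9 - (4)·-0.0500) / (5) = -1.7600
Iteration 3:
  α = (1 - (1)·-1.7600) / (4) = 0.6900
  β = (-9 - (4)·0.2800) / (5) = -2.0240
Iteration 4:
  α = (1 - (1)·-2.0240) / (4) = 0.7560
  β = (-9 - (4)·0.6900) / (5) = -2.3520

(0.7560, -2.3520)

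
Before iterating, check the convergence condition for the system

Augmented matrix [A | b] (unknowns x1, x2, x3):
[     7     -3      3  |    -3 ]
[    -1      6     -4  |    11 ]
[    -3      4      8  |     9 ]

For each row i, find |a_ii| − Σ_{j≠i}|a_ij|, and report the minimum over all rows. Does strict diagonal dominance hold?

1

row 1: |7| − (3+3) = 1
row 2: |6| − (1+4) = 1
row 3: |8| − (3+4) = 1
minimum over rows = 1 → strictly diagonally dominant (convergence guaranteed)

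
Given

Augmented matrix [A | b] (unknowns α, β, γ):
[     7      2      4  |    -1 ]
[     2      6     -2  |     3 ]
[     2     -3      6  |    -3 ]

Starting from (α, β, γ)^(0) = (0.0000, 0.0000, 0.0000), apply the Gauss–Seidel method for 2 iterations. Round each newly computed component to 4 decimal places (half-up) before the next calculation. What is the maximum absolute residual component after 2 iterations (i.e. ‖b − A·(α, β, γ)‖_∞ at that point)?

0.0931

Iteration 1:
  α = (-1 - (2)·0.0000 - (4)·0.0000) / (7) = -0.1429
  β = (3 - (2)·-0.1429 - (-2)·0.0000) / (6) = 0.5476
  γ = (-3 - (2)·-0.1429 - (-3)·0.5476) / (6) = -0.1786
Iteration 2:
  α = (-1 - (2)·0.5476 - (4)·-0.1786) / (7) = -0.1973
  β = (3 - (2)·-0.1973 - (-2)·-0.1786) / (6) = 0.5062
  γ = (-3 - (2)·-0.1973 - (-3)·0.5062) / (6) = -0.1811
Residual b − A·x = (0.0931, -0.0048, -0.0002); ∞-norm = 0.0931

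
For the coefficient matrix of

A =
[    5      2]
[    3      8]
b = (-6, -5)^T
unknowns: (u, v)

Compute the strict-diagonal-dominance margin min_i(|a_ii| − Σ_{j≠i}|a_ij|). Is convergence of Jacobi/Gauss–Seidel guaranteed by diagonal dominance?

row 1: |5| − (2) = 3
row 2: |8| − (3) = 5
minimum over rows = 3 → strictly diagonally dominant (convergence guaranteed)

3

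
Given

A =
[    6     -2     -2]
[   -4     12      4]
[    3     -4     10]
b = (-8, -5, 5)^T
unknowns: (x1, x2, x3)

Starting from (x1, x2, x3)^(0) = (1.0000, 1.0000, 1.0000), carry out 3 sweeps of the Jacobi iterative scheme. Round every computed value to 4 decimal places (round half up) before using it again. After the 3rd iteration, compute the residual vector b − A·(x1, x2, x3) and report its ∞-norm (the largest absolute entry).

0.7032

Iteration 1:
  x1 = (-8 - (-2)·1.0000 - (-2)·1.0000) / (6) = -0.6667
  x2 = (-5 - (-4)·1.0000 - (4)·1.0000) / (12) = -0.4167
  x3 = (5 - (3)·1.0000 - (-4)·1.0000) / (10) = 0.6000
Iteration 2:
  x1 = (-8 - (-2)·-0.4167 - (-2)·0.6000) / (6) = -1.2722
  x2 = (-5 - (-4)·-0.6667 - (4)·0.6000) / (12) = -0.8389
  x3 = (5 - (3)·-0.6667 - (-4)·-0.4167) / (10) = 0.5333
Iteration 3:
  x1 = (-8 - (-2)·-0.8389 - (-2)·0.5333) / (6) = -1.4352
  x2 = (-5 - (-4)·-1.2722 - (4)·0.5333) / (12) = -1.0185
  x3 = (5 - (3)·-1.2722 - (-4)·-0.8389) / (10) = 0.5461
Residual b − A·x = (-0.3336, -0.7032, -0.2294); ∞-norm = 0.7032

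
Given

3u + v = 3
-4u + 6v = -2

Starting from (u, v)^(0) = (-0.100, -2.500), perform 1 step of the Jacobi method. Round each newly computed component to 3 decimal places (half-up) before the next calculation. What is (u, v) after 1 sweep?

(1.833, -0.400)

Iteration 1:
  u = (3 - (1)·-2.500) / (3) = 1.833
  v = (-2 - (-4)·-0.100) / (6) = -0.400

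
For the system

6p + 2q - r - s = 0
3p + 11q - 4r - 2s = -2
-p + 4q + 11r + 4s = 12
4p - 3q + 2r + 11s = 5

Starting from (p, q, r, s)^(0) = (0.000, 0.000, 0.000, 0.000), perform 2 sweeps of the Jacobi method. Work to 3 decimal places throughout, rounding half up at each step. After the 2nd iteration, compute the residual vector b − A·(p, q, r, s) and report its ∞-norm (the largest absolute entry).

1.850

Iteration 1:
  p = (0 - (2)·0.000 - (-1)·0.000 - (-1)·0.000) / (6) = 0.000
  q = (-2 - (3)·0.000 - (-4)·0.000 - (-2)·0.000) / (11) = -0.182
  r = (12 - (-1)·0.000 - (4)·0.000 - (4)·0.000) / (11) = 1.091
  s = (5 - (4)·0.000 - (-3)·0.000 - (2)·0.000) / (11) = 0.455
Iteration 2:
  p = (0 - (2)·-0.182 - (-1)·1.091 - (-1)·0.455) / (6) = 0.318
  q = (-2 - (3)·0.000 - (-4)·1.091 - (-2)·0.455) / (11) = 0.298
  r = (12 - (-1)·0.000 - (4)·-0.182 - (4)·0.455) / (11) = 0.992
  s = (5 - (4)·0.000 - (-3)·-0.182 - (2)·1.091) / (11) = 0.207
Residual b − A·x = (-1.305, -1.850, -0.614, 0.361); ∞-norm = 1.850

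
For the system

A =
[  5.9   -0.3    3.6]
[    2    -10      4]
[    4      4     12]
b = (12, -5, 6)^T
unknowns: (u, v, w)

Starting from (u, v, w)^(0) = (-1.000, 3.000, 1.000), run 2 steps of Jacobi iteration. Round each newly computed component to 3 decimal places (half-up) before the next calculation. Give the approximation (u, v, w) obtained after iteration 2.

Iteration 1:
  u = (12 - (-0.3)·3.000 - (3.6)·1.000) / (5.9) = 1.576
  v = (-5 - (2)·-1.000 - (4)·1.000) / (-10) = 0.700
  w = (6 - (4)·-1.000 - (4)·3.000) / (12) = -0.167
Iteration 2:
  u = (12 - (-0.3)·0.700 - (3.6)·-0.167) / (5.9) = 2.171
  v = (-5 - (2)·1.576 - (4)·-0.167) / (-10) = 0.748
  w = (6 - (4)·1.576 - (4)·0.700) / (12) = -0.259

(2.171, 0.748, -0.259)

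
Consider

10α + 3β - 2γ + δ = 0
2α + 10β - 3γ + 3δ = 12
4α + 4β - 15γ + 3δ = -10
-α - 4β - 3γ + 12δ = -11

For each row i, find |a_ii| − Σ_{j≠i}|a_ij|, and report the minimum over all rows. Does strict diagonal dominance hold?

2

row 1: |10| − (3+2+1) = 4
row 2: |10| − (2+3+3) = 2
row 3: |-15| − (4+4+3) = 4
row 4: |12| − (1+4+3) = 4
minimum over rows = 2 → strictly diagonally dominant (convergence guaranteed)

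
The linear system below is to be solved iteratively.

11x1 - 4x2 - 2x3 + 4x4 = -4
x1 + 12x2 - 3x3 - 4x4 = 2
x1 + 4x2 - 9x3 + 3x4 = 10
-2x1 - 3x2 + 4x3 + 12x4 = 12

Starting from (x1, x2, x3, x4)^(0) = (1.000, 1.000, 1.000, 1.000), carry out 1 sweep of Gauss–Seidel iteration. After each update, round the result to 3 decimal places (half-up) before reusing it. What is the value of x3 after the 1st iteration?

-0.458

Iteration 1:
  x1 = (-4 - (-4)·1.000 - (-2)·1.000 - (4)·1.000) / (11) = -0.182
  x2 = (2 - (1)·-0.182 - (-3)·1.000 - (-4)·1.000) / (12) = 0.765
  x3 = (10 - (1)·-0.182 - (4)·0.765 - (3)·1.000) / (-9) = -0.458
  x4 = (12 - (-2)·-0.182 - (-3)·0.765 - (4)·-0.458) / (12) = 1.314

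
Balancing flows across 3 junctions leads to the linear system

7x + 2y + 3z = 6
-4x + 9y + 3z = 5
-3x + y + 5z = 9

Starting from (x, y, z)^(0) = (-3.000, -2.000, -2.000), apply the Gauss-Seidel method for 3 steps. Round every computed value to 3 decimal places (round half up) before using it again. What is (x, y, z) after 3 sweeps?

(0.485, 0.309, 2.029)

Iteration 1:
  x = (6 - (2)·-2.000 - (3)·-2.000) / (7) = 2.286
  y = (5 - (-4)·2.286 - (3)·-2.000) / (9) = 2.238
  z = (9 - (-3)·2.286 - (1)·2.238) / (5) = 2.724
Iteration 2:
  x = (6 - (2)·2.238 - (3)·2.724) / (7) = -0.950
  y = (5 - (-4)·-0.950 - (3)·2.724) / (9) = -0.775
  z = (9 - (-3)·-0.950 - (1)·-0.775) / (5) = 1.385
Iteration 3:
  x = (6 - (2)·-0.775 - (3)·1.385) / (7) = 0.485
  y = (5 - (-4)·0.485 - (3)·1.385) / (9) = 0.309
  z = (9 - (-3)·0.485 - (1)·0.309) / (5) = 2.029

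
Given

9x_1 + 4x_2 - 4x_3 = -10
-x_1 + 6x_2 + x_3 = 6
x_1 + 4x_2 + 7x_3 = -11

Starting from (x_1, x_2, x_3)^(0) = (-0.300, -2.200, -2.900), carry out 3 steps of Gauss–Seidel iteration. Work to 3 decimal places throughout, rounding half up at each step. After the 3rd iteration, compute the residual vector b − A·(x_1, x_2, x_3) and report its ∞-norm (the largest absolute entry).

Iteration 1:
  x_1 = (-10 - (4)·-2.200 - (-4)·-2.900) / (9) = -1.422
  x_2 = (6 - (-1)·-1.422 - (1)·-2.900) / (6) = 1.246
  x_3 = (-11 - (1)·-1.422 - (4)·1.246) / (7) = -2.080
Iteration 2:
  x_1 = (-10 - (4)·1.246 - (-4)·-2.080) / (9) = -2.589
  x_2 = (6 - (-1)·-2.589 - (1)·-2.080) / (6) = 0.915
  x_3 = (-11 - (1)·-2.589 - (4)·0.915) / (7) = -1.724
Iteration 3:
  x_1 = (-10 - (4)·0.915 - (-4)·-1.724) / (9) = -2.284
  x_2 = (6 - (-1)·-2.284 - (1)·-1.724) / (6) = 0.907
  x_3 = (-11 - (1)·-2.284 - (4)·0.907) / (7) = -1.763
Residual b − A·x = (-0.124, 0.037, -0.003); ∞-norm = 0.124

0.124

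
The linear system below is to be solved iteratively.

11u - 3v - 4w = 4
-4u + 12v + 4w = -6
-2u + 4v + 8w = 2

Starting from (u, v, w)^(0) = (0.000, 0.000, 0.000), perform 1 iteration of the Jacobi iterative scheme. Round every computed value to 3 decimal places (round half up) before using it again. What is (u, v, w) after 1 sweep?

(0.364, -0.500, 0.250)

Iteration 1:
  u = (4 - (-3)·0.000 - (-4)·0.000) / (11) = 0.364
  v = (-6 - (-4)·0.000 - (4)·0.000) / (12) = -0.500
  w = (2 - (-2)·0.000 - (4)·0.000) / (8) = 0.250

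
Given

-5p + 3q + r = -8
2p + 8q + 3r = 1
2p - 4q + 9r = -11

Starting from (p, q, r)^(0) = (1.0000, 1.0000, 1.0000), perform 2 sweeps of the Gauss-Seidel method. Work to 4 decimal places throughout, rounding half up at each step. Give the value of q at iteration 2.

0.7592

Iteration 1:
  p = (-8 - (3)·1.0000 - (1)·1.0000) / (-5) = 2.4000
  q = (1 - (2)·2.4000 - (3)·1.0000) / (8) = -0.8500
  r = (-11 - (2)·2.4000 - (-4)·-0.8500) / (9) = -2.1333
Iteration 2:
  p = (-8 - (3)·-0.8500 - (1)·-2.1333) / (-5) = 0.6633
  q = (1 - (2)·0.6633 - (3)·-2.1333) / (8) = 0.7592
  r = (-11 - (2)·0.6633 - (-4)·0.7592) / (9) = -1.0322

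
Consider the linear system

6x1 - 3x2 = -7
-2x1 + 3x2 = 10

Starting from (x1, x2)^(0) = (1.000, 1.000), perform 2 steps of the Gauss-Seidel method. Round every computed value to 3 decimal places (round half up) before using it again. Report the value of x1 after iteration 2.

0.278

Iteration 1:
  x1 = (-7 - (-3)·1.000) / (6) = -0.667
  x2 = (10 - (-2)·-0.667) / (3) = 2.889
Iteration 2:
  x1 = (-7 - (-3)·2.889) / (6) = 0.278
  x2 = (10 - (-2)·0.278) / (3) = 3.519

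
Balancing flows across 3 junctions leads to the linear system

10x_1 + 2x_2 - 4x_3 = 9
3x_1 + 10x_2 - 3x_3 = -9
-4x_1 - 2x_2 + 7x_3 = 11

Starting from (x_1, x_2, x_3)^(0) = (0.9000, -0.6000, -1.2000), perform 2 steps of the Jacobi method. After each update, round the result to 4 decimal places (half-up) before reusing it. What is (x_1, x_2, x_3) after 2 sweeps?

(1.9717, -0.4877, 1.4429)

Iteration 1:
  x_1 = (9 - (2)·-0.6000 - (-4)·-1.2000) / (10) = 0.5400
  x_2 = (-9 - (3)·0.9000 - (-3)·-1.2000) / (10) = -1.5300
  x_3 = (11 - (-4)·0.9000 - (-2)·-0.6000) / (7) = 1.9143
Iteration 2:
  x_1 = (9 - (2)·-1.5300 - (-4)·1.9143) / (10) = 1.9717
  x_2 = (-9 - (3)·0.5400 - (-3)·1.9143) / (10) = -0.4877
  x_3 = (11 - (-4)·0.5400 - (-2)·-1.5300) / (7) = 1.4429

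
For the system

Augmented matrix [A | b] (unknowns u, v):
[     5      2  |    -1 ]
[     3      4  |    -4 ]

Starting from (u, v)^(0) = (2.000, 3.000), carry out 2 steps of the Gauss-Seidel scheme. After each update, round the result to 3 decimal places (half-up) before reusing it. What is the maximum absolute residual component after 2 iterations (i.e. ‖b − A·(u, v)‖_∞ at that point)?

1.770

Iteration 1:
  u = (-1 - (2)·3.000) / (5) = -1.400
  v = (-4 - (3)·-1.400) / (4) = 0.050
Iteration 2:
  u = (-1 - (2)·0.050) / (5) = -0.220
  v = (-4 - (3)·-0.220) / (4) = -0.835
Residual b − A·x = (1.770, 0.000); ∞-norm = 1.770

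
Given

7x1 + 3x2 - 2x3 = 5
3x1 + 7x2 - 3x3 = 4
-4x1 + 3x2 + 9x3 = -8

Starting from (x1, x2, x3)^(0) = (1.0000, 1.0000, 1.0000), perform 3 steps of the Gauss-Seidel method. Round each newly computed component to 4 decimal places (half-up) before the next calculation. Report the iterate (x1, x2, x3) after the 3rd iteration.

Iteration 1:
  x1 = (5 - (3)·1.0000 - (-2)·1.0000) / (7) = 0.5714
  x2 = (4 - (3)·0.5714 - (-3)·1.0000) / (7) = 0.7551
  x3 = (-8 - (-4)·0.5714 - (3)·0.7551) / (9) = -0.8866
Iteration 2:
  x1 = (5 - (3)·0.7551 - (-2)·-0.8866) / (7) = 0.1374
  x2 = (4 - (3)·0.1374 - (-3)·-0.8866) / (7) = 0.1326
  x3 = (-8 - (-4)·0.1374 - (3)·0.1326) / (9) = -0.8720
Iteration 3:
  x1 = (5 - (3)·0.1326 - (-2)·-0.8720) / (7) = 0.4083
  x2 = (4 - (3)·0.4083 - (-3)·-0.8720) / (7) = 0.0227
  x3 = (-8 - (-4)·0.4083 - (3)·0.0227) / (9) = -0.7150

(0.4083, 0.0227, -0.7150)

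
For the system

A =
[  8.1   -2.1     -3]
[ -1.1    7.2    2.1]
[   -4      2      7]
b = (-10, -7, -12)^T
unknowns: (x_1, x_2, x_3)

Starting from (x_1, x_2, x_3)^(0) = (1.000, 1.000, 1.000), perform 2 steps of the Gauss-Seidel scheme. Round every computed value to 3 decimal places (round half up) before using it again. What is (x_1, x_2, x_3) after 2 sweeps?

(-2.206, -0.821, -2.740)

Iteration 1:
  x_1 = (-10 - (-2.1)·1.000 - (-3)·1.000) / (8.1) = -0.605
  x_2 = (-7 - (-1.1)·-0.605 - (2.1)·1.000) / (7.2) = -1.356
  x_3 = (-12 - (-4)·-0.605 - (2)·-1.356) / (7) = -1.673
Iteration 2:
  x_1 = (-10 - (-2.1)·-1.356 - (-3)·-1.673) / (8.1) = -2.206
  x_2 = (-7 - (-1.1)·-2.206 - (2.1)·-1.673) / (7.2) = -0.821
  x_3 = (-12 - (-4)·-2.206 - (2)·-0.821) / (7) = -2.740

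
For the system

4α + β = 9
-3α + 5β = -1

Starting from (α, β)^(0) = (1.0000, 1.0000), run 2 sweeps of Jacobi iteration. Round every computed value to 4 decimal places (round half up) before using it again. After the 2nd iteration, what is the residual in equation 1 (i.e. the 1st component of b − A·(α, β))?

Iteration 1:
  α = (9 - (1)·1.0000) / (4) = 2.0000
  β = (-1 - (-3)·1.0000) / (5) = 0.4000
Iteration 2:
  α = (9 - (1)·0.4000) / (4) = 2.1500
  β = (-1 - (-3)·2.0000) / (5) = 1.0000
Residual b − A·x = (-0.6000, 0.4500)

-0.6000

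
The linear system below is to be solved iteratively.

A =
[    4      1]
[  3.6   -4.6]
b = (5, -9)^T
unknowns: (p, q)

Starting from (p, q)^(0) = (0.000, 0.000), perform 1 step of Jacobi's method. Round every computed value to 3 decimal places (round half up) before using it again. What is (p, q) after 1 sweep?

Iteration 1:
  p = (5 - (1)·0.000) / (4) = 1.250
  q = (-9 - (3.6)·0.000) / (-4.6) = 1.957

(1.250, 1.957)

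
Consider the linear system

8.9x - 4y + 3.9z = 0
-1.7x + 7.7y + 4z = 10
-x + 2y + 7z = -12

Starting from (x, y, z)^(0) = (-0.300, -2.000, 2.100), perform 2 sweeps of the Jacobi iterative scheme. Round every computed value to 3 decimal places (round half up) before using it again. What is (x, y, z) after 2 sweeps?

(0.584, 1.513, -2.015)

Iteration 1:
  x = (0 - (-4)·-2.000 - (3.9)·2.100) / (8.9) = -1.819
  y = (10 - (-1.7)·-0.300 - (4)·2.100) / (7.7) = 0.142
  z = (-12 - (-1)·-0.300 - (2)·-2.000) / (7) = -1.186
Iteration 2:
  x = (0 - (-4)·0.142 - (3.9)·-1.186) / (8.9) = 0.584
  y = (10 - (-1.7)·-1.819 - (4)·-1.186) / (7.7) = 1.513
  z = (-12 - (-1)·-1.819 - (2)·0.142) / (7) = -2.015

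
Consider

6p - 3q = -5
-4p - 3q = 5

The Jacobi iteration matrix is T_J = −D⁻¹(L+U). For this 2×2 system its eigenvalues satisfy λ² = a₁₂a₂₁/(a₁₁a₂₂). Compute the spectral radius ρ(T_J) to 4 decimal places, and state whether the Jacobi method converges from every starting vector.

0.8165

a₁₂a₂₁/(a₁₁a₂₂) = (-3)·(-4) / ((6)·(-3)) = -0.666667
ρ = √|-0.666667| = √0.666667 = 0.8165
ρ < 1, so Jacobi converges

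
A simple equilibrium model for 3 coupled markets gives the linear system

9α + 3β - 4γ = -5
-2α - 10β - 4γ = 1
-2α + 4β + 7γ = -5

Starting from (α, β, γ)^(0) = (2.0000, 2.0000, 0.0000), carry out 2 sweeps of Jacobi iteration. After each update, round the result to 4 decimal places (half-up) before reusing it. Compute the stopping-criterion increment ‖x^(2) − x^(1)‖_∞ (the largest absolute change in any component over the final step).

1.1587

Iteration 1:
  α = (-5 - (3)·2.0000 - (-4)·0.0000) / (9) = -1.2222
  β = (1 - (-2)·2.0000 - (-4)·0.0000) / (-10) = -0.5000
  γ = (-5 - (-2)·2.0000 - (4)·2.0000) / (7) = -1.2857
Iteration 2:
  α = (-5 - (3)·-0.5000 - (-4)·-1.2857) / (9) = -0.9603
  β = (1 - (-2)·-1.2222 - (-4)·-1.2857) / (-10) = 0.6587
  γ = (-5 - (-2)·-1.2222 - (4)·-0.5000) / (7) = -0.7778
Change: (0.2619, 1.1587, 0.5079) → max |·| = 1.1587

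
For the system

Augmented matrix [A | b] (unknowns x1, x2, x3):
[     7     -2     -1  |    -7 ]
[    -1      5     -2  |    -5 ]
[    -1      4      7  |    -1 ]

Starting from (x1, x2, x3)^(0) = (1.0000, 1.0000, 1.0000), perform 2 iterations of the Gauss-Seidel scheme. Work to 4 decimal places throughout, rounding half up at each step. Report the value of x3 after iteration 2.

0.3529

Iteration 1:
  x1 = (-7 - (-2)·1.0000 - (-1)·1.0000) / (7) = -0.5714
  x2 = (-5 - (-1)·-0.5714 - (-2)·1.0000) / (5) = -0.7143
  x3 = (-1 - (-1)·-0.5714 - (4)·-0.7143) / (7) = 0.1837
Iteration 2:
  x1 = (-7 - (-2)·-0.7143 - (-1)·0.1837) / (7) = -1.1778
  x2 = (-5 - (-1)·-1.1778 - (-2)·0.1837) / (5) = -1.1621
  x3 = (-1 - (-1)·-1.1778 - (4)·-1.1621) / (7) = 0.3529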